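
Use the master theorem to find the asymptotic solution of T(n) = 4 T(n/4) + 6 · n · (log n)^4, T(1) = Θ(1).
T(n) = Θ(n · (log n)^5)

Here log_4 4 = 1 and f(n) = 6 · n · (log n)^4 = Θ(n^(log_4 4) · (log n)^4). This is the extended Case 2 of the master theorem (f matches the critical exponent up to log factors), giving T(n) = Θ(n^(log_4 4) · (log n)^(4+1)) = Θ(n · (log n)^5).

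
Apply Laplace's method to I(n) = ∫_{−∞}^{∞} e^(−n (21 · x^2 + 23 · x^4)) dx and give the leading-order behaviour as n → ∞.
I(n) ~ sqrt(π/(21n))

φ(x) = 21 · x^2 + 23 · x^4 has its unique global minimum at x* = 0 (since φ'(x) = 42x + 92x^3 = 0 only at x = 0 for real x with both coefficients positive, and φ → ∞ as |x| → ∞). At x* = 0, φ(0) = 0 and φ''(0) = 42. Laplace's method then gives
  I(n) ~ sqrt(2π / (n · φ''(0))) · e^(−n φ(0)) = sqrt(2π / (42n)) = sqrt(π/(21n)).
The 23 · x^4 term contributes only at subleading order (an O(1/n) relative correction).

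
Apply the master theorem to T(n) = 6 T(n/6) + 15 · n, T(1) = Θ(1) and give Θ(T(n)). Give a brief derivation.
T(n) = Θ(n log n)

log_6 6 = 1, and f(n) = 15 · n = Θ(n^(log_6 6)). This is Case 2 of the master theorem: T(n) = Θ(f(n) · log n) = Θ(n log n).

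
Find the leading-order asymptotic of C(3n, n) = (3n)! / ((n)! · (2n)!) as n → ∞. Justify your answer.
C(3n, n) ~ (27/4)^(n) · sqrt(3/(4π·n))

Write N = n. Apply Stirling to each factorial:
  (3N)! ~ sqrt(2π·3N) · (3N/e)^(3N),
  N! ~ sqrt(2π N) · (N/e)^N,
  (2N)! ~ sqrt(2π·2N) · (2N/e)^(2N).
The exponential factors combine to (3N)^(3N) / (N^N · (2N)^(2N)) = 3^(3N)/2^(2N) = (3^3/2^2)^N = (27/4)^N.
The square-root prefactors combine to sqrt(2π·3N) / (sqrt(2π N)·sqrt(2π·2N)) = sqrt(3 / (2π·2·N)) = sqrt(3/(4π·n)).
Substituting N = n: C(3n, n) ~ (27/4)^(n) · sqrt(3/(4π·n)).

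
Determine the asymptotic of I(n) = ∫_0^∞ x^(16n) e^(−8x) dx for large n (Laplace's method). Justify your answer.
I(n) ~ (sqrt(2π·16n) / 8) · (16n/(8e))^(16n)

Write the integrand as exp(16n ln x − 8x) and set f(x) = 16n ln x − 8x. Then f'(x) = 16n/x − 8 = 0 at x* = 16n/8, and f''(x*) = −16n/x*^2 = −8^2/(16n). Laplace's method (interior maximum) gives
  I(n) ~ e^(f(x*)) · sqrt(2π / |f''(x*)|)
        = exp(16n ln(16n/8) − 16n) · sqrt(2π · 16n / 8^2)
        = (16n/8)^(16n) e^(−16n) · sqrt(2π·16n) / 8
        = (sqrt(2π·16n) / 8) · (16n/(8e))^(16n).
This matches Γ(16n+1)/8^(16n+1) with Stirling applied to Γ.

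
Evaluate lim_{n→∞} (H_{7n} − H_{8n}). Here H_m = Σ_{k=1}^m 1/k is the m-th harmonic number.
lim = ln(7/8)

Euler-Maclaurin gives H_m = ln m + γ + 1/(2m) + O(1/m^2). The γ and O(1/m) terms cancel in the difference:
  H_{7n} − H_{8n} = ln(7n) − ln(8n) + O(1/n) = ln(7/8) + O(1/n).
Hence the limit is ln(7/8).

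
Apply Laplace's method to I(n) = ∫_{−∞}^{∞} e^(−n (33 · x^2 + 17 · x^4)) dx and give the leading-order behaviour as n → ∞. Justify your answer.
I(n) ~ sqrt(π/(33n))

φ(x) = 33 · x^2 + 17 · x^4 has its unique global minimum at x* = 0 (since φ'(x) = 66x + 68x^3 = 0 only at x = 0 for real x with both coefficients positive, and φ → ∞ as |x| → ∞). At x* = 0, φ(0) = 0 and φ''(0) = 66. Laplace's method then gives
  I(n) ~ sqrt(2π / (n · φ''(0))) · e^(−n φ(0)) = sqrt(2π / (66n)) = sqrt(π/(33n)).
The 17 · x^4 term contributes only at subleading order (an O(1/n) relative correction).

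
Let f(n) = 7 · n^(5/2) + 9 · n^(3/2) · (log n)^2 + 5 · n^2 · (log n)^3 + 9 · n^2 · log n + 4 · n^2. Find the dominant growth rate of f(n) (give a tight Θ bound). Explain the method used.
f(n) ∈ Θ(n^(5/2))

Compare the terms by growth order. For large n, n^a · (log n)^b dominates n^a' · (log n)^b' iff a > a', or (a = a' and b > b'). Ranking the 5 terms shows the dominant one is 7 · n^(5/2). Hence f(n) ∈ Θ(n^(5/2)).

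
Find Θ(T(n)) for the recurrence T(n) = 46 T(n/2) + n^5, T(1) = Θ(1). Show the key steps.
T(n) = Θ(n^(log_2 46))

Master theorem: compare f(n) = n^5 to n^(log_2 46) where log_2 46 ≈ 5.524. Since 5 < log_2 46, we have f(n) = O(n^(log_2 46 − ε)) for some ε > 0 — Case 1. Hence T(n) = Θ(n^(log_2 46)).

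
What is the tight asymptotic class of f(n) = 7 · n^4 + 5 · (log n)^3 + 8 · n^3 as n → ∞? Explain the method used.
f(n) ∈ Θ(n^4)

Compare the terms by growth order. For large n, n^a · (log n)^b dominates n^a' · (log n)^b' iff a > a', or (a = a' and b > b'). Ranking the 3 terms shows the dominant one is 7 · n^4. Hence f(n) ∈ Θ(n^4).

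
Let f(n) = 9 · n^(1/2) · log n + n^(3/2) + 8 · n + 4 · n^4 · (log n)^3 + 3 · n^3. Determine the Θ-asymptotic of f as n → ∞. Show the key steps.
f(n) ∈ Θ(n^4 · (log n)^3)

Compare the terms by growth order. For large n, n^a · (log n)^b dominates n^a' · (log n)^b' iff a > a', or (a = a' and b > b'). Ranking the 5 terms shows the dominant one is 4 · n^4 · (log n)^3. Hence f(n) ∈ Θ(n^4 · (log n)^3).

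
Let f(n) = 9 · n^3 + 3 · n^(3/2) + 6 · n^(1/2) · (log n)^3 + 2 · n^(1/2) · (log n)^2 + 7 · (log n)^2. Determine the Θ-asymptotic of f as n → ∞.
f(n) ∈ Θ(n^3)

Compare the terms by growth order. For large n, n^a · (log n)^b dominates n^a' · (log n)^b' iff a > a', or (a = a' and b > b'). Ranking the 5 terms shows the dominant one is 9 · n^3. Hence f(n) ∈ Θ(n^3).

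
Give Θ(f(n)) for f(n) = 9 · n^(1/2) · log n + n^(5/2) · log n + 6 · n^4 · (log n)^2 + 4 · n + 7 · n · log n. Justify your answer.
f(n) ∈ Θ(n^4 · (log n)^2)

Compare the terms by growth order. For large n, n^a · (log n)^b dominates n^a' · (log n)^b' iff a > a', or (a = a' and b > b'). Ranking the 5 terms shows the dominant one is 6 · n^4 · (log n)^2. Hence f(n) ∈ Θ(n^4 · (log n)^2).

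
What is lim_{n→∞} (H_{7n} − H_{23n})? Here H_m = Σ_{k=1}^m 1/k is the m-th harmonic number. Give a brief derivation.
lim = ln(7/23)

Euler-Maclaurin gives H_m = ln m + γ + 1/(2m) + O(1/m^2). The γ and O(1/m) terms cancel in the difference:
  H_{7n} − H_{23n} = ln(7n) − ln(23n) + O(1/n) = ln(7/23) + O(1/n).
Hence the limit is ln(7/23).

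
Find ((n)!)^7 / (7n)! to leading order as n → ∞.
((n)!)^7/(7n)! ~ ((2π·n)^(6/2) / sqrt(7)) · 7^(−7·n)  →  0

Write N = n. Stirling: N! ~ sqrt(2π N)(N/e)^N and (7N)! ~ sqrt(2π·7N)·(7N/e)^(7N).
  (N!)^7/(7N)! ~ (2π N)^(7/2) (N/e)^(7N) / [sqrt(2π·7N) (7N/e)^(7N)]
     = (2π N)^(7/2) / sqrt(2π·7N) · (N/(7N))^(7N)
     = (2π N)^((7−1)/2) / sqrt(7) · 7^(−7N).
Since 7^7 > 1, the factor 7^(−7N) decays exponentially, so the ratio → 0. Substituting N = n gives the stated form.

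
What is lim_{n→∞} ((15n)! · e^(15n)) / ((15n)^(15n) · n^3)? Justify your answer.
lim = 0

Stirling: (15n)! ~ sqrt(2π·15n) · (15n/e)^(15n). Hence
  (15n)! · e^(15n) / (15n)^(15n) ~ sqrt(2π·15n).
Dividing by n^3: sqrt(2π·15n) / n^3 = sqrt(2π·15) · n^((1−6)/2), so the expression behaves like sqrt(2π·15) · n^((1−6)/2) → 0.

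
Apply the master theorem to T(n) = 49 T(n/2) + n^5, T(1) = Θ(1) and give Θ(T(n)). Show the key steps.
T(n) = Θ(n^(log_2 49))

Master theorem: compare f(n) = n^5 to n^(log_2 49) where log_2 49 ≈ 5.615. Since 5 < log_2 49, we have f(n) = O(n^(log_2 49 − ε)) for some ε > 0 — Case 1. Hence T(n) = Θ(n^(log_2 49)).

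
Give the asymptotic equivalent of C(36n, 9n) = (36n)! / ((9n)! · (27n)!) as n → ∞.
C(36n, 9n) ~ (256/27)^(9n) · sqrt(2/(3π·9n))

Write N = 9n. Apply Stirling to each factorial:
  (4N)! ~ sqrt(2π·4N) · (4N/e)^(4N),
  N! ~ sqrt(2π N) · (N/e)^N,
  (3N)! ~ sqrt(2π·3N) · (3N/e)^(3N).
The exponential factors combine to (4N)^(4N) / (N^N · (3N)^(3N)) = 4^(4N)/3^(3N) = (4^4/3^3)^N = (256/27)^N.
The square-root prefactors combine to sqrt(2π·4N) / (sqrt(2π N)·sqrt(2π·3N)) = sqrt(4 / (2π·3·N)) = sqrt(2/(3π·9n)).
Substituting N = 9n: C(36n, 9n) ~ (256/27)^(9n) · sqrt(2/(3π·9n)).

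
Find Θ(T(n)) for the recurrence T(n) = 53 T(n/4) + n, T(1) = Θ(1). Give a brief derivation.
T(n) = Θ(n^(log_4 53))

Master theorem: compare f(n) = n to n^(log_4 53) where log_4 53 ≈ 2.864. Since 1 < log_4 53, we have f(n) = O(n^(log_4 53 − ε)) for some ε > 0 — Case 1. Hence T(n) = Θ(n^(log_4 53)).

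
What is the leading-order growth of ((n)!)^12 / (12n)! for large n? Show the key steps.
((n)!)^12/(12n)! ~ ((2π·n)^(11/2) / sqrt(12)) · 12^(−12·n)  →  0

Write N = n. Stirling: N! ~ sqrt(2π N)(N/e)^N and (12N)! ~ sqrt(2π·12N)·(12N/e)^(12N).
  (N!)^12/(12N)! ~ (2π N)^(12/2) (N/e)^(12N) / [sqrt(2π·12N) (12N/e)^(12N)]
     = (2π N)^(12/2) / sqrt(2π·12N) · (N/(12N))^(12N)
     = (2π N)^((12−1)/2) / sqrt(12) · 12^(−12N).
Since 12^12 > 1, the factor 12^(−12N) decays exponentially, so the ratio → 0. Substituting N = n gives the stated form.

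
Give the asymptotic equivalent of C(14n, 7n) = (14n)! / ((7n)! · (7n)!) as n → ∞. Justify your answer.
C(14n, 7n) ~ (4)^(7n) · sqrt(1/(π·7n))

Write N = 7n. Apply Stirling to each factorial:
  (2N)! ~ sqrt(2π·2N) · (2N/e)^(2N),
  N! ~ sqrt(2π N) · (N/e)^N,
  (1N)! ~ sqrt(2π·1N) · (1N/e)^(1N).
The exponential factors combine to (2N)^(2N) / (N^N · (1N)^(1N)) = 2^(2N)/1^(1N) = (2^2/1^1)^N = (4)^N.
The square-root prefactors combine to sqrt(2π·2N) / (sqrt(2π N)·sqrt(2π·1N)) = sqrt(2 / (2π·1·N)) = sqrt(1/(π·7n)).
Substituting N = 7n: C(14n, 7n) ~ (4)^(7n) · sqrt(1/(π·7n)).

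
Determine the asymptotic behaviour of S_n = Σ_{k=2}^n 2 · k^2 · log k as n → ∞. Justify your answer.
S_n ~ 2 · n^3 log n / 3 − 2 · n^3 / 9

By integral comparison, S_n = ∫_1^n 2 · x^2 · log x dx + O(n^2 · log n). For the integral, ∫ x^2 log x dx = n^3 log n / 3 − n^3/9 (integration by parts). Hence S_n ~ 2 · n^3 log n / 3 − 2 · n^3 / 9.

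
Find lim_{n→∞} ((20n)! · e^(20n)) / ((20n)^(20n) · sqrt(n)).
lim = sqrt(2π·20)

Stirling: (20n)! ~ sqrt(2π·20n) · (20n/e)^(20n). Hence
  (20n)! · e^(20n) / (20n)^(20n) ~ sqrt(2π·20n).
Dividing by sqrt(n): sqrt(2π·20n) / sqrt(n) = sqrt(2π·20) · n^((1−1)/2), so the limit is sqrt(2π·20).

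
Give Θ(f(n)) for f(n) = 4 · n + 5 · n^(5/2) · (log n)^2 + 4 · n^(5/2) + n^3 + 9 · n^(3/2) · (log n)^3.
f(n) ∈ Θ(n^3)

Compare the terms by growth order. For large n, n^a · (log n)^b dominates n^a' · (log n)^b' iff a > a', or (a = a' and b > b'). Ranking the 5 terms shows the dominant one is n^3. Hence f(n) ∈ Θ(n^3).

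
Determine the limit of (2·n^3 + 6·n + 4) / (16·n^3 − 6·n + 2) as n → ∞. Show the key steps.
lim = 2/16 = 1/8

For large n the leading n^3 terms dominate both numerator and denominator. Dividing top and bottom by n^3, every other term tends to 0, leaving 2/16 = 1/8.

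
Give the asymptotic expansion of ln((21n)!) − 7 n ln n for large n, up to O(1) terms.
ln((21n)!) − 7 n ln n = 14 n ln n + 21(ln 21 − 1) n + (1/2) ln(2π·21n) + O(1/n)

Stirling: ln((21n)!) = 21n ln(21n) − 21n + (1/2) ln(2π·21n) + O(1/n).
Expand 21n ln(21n) = 21n (ln n + ln 21) = 21n ln n + 21n ln 21.
Subtract 7n ln n: leading term is (21 − 7) n ln n = 14 n ln n. The next term is 21n ln 21 − 21n = 21(ln 21 − 1) n. Then the (1/2) ln(2π·21n) correction.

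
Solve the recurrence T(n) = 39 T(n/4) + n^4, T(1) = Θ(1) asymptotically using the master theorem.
T(n) = Θ(n^4)

log_4 39 ≈ 2.643. f(n) = n^4 dominates n^(log_4 39) since 4 > 2.643, and the regularity condition a·f(n/b) = 39·(n/4)^4 = (39/256)·n^4 ≤ c·f(n) holds with c = 39/256 ≈ 0.152 < 1. So this is Case 3: T(n) = Θ(f(n)) = Θ(n^4).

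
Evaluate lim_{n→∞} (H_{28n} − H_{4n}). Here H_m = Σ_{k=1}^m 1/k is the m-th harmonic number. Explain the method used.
lim = ln(28/4) = ln 7

Euler-Maclaurin gives H_m = ln m + γ + 1/(2m) + O(1/m^2). The γ and O(1/m) terms cancel in the difference:
  H_{28n} − H_{4n} = ln(28n) − ln(4n) + O(1/n) = ln(28/4) + O(1/n).
Hence the limit is ln(28/4) = ln 7.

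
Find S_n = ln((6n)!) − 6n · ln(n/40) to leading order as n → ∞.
S_n ~ 6n · (ln 240 − 1) + O(ln n)

Stirling: ln((6n)!) = 6n ln(6n) − 6n + O(ln n).
  S_n = 6n ln(6n) − 6n − 6n ln(n/40) + O(ln n)
      = 6n ln(6n) − 6n ln n + 6n ln 40 − 6n + O(ln n)
      = 6n ln 6 + 6n ln 40 − 6n + O(ln n)
      = 6n (ln 240 − 1) + O(ln n).
Numerically ln(240) − 1 ≈ 4.4806.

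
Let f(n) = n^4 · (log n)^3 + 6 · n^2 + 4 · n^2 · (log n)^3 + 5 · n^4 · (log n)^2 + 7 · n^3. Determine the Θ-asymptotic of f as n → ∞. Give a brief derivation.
f(n) ∈ Θ(n^4 · (log n)^3)

Compare the terms by growth order. For large n, n^a · (log n)^b dominates n^a' · (log n)^b' iff a > a', or (a = a' and b > b'). Ranking the 5 terms shows the dominant one is n^4 · (log n)^3. Hence f(n) ∈ Θ(n^4 · (log n)^3).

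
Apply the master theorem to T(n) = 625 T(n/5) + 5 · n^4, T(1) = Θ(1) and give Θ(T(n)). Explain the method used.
T(n) = Θ(n^4 log n)

log_5 625 = 4, and f(n) = 5 · n^4 = Θ(n^(log_5 625)). This is Case 2 of the master theorem: T(n) = Θ(f(n) · log n) = Θ(n^4 log n).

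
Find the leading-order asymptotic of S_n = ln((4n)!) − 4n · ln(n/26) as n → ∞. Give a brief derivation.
S_n ~ 4n · (ln 104 − 1) + O(ln n)

Stirling: ln((4n)!) = 4n ln(4n) − 4n + O(ln n).
  S_n = 4n ln(4n) − 4n − 4n ln(n/26) + O(ln n)
      = 4n ln(4n) − 4n ln n + 4n ln 26 − 4n + O(ln n)
      = 4n ln 4 + 4n ln 26 − 4n + O(ln n)
      = 4n (ln 104 − 1) + O(ln n).
Numerically ln(104) − 1 ≈ 3.6444.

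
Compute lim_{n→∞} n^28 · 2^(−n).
lim = 0

Exponentials with base > 1 dominate every fixed polynomial: for any fixed c, n^c / 2^n → 0 as n → ∞ (e.g. by the ratio test, or by writing 2^n = e^(n ln 2) and noting e^(n ln 2) / n^c → ∞). Hence n^28 · 2^(−n) = n^28 / 2^n → 0.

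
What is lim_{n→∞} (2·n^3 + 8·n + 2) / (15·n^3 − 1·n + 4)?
lim = 2/15

For large n the leading n^3 terms dominate both numerator and denominator. Dividing top and bottom by n^3, every other term tends to 0, leaving 2/15.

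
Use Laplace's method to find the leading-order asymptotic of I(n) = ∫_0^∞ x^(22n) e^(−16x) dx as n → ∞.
I(n) ~ (sqrt(2π·22n) / 16) · (22n/(16e))^(22n)

Write the integrand as exp(22n ln x − 16x) and set f(x) = 22n ln x − 16x. Then f'(x) = 22n/x − 16 = 0 at x* = 22n/16, and f''(x*) = −22n/x*^2 = −16^2/(22n). Laplace's method (interior maximum) gives
  I(n) ~ e^(f(x*)) · sqrt(2π / |f''(x*)|)
        = exp(22n ln(22n/16) − 22n) · sqrt(2π · 22n / 16^2)
        = (22n/16)^(22n) e^(−22n) · sqrt(2π·22n) / 16
        = (sqrt(2π·22n) / 16) · (22n/(16e))^(22n).
This matches Γ(22n+1)/16^(22n+1) with Stirling applied to Γ.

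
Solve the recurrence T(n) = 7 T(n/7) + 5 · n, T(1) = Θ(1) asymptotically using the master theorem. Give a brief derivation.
T(n) = Θ(n log n)

log_7 7 = 1, and f(n) = 5 · n = Θ(n^(log_7 7)). This is Case 2 of the master theorem: T(n) = Θ(f(n) · log n) = Θ(n log n).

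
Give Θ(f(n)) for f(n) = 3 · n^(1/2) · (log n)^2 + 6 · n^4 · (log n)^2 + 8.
f(n) ∈ Θ(n^4 · (log n)^2)

Compare the terms by growth order. For large n, n^a · (log n)^b dominates n^a' · (log n)^b' iff a > a', or (a = a' and b > b'). Ranking the 3 terms shows the dominant one is 6 · n^4 · (log n)^2. Hence f(n) ∈ Θ(n^4 · (log n)^2).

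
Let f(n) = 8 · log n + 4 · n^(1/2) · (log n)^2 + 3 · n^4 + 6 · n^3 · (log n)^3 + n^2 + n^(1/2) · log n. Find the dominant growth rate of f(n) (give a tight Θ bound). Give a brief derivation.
f(n) ∈ Θ(n^4)

Compare the terms by growth order. For large n, n^a · (log n)^b dominates n^a' · (log n)^b' iff a > a', or (a = a' and b > b'). Ranking the 6 terms shows the dominant one is 3 · n^4. Hence f(n) ∈ Θ(n^4).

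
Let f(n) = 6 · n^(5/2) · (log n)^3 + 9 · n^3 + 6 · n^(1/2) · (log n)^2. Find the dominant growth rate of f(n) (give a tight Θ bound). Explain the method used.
f(n) ∈ Θ(n^3)

Compare the terms by growth order. For large n, n^a · (log n)^b dominates n^a' · (log n)^b' iff a > a', or (a = a' and b > b'). Ranking the 3 terms shows the dominant one is 9 · n^3. Hence f(n) ∈ Θ(n^3).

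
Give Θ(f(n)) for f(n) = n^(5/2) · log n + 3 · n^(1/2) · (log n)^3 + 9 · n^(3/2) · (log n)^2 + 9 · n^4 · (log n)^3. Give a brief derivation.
f(n) ∈ Θ(n^4 · (log n)^3)

Compare the terms by growth order. For large n, n^a · (log n)^b dominates n^a' · (log n)^b' iff a > a', or (a = a' and b > b'). Ranking the 4 terms shows the dominant one is 9 · n^4 · (log n)^3. Hence f(n) ∈ Θ(n^4 · (log n)^3).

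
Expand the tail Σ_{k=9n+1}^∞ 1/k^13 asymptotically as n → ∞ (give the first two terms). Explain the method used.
Σ_{k>9n} 1/k^13 = 1/(12 · (9n)^12) − 1/(2 · (9n)^13) + O(1/(9n)^14)

Compare to the integral: ∫_{9n}^∞ x^(−13) dx = [−x^(−12)/12]_{9n}^∞ = 1/((13−1)·(9n)^12). The Euler-Maclaurin correction adds −f(9n)/2 = −1/(2·(9n)^13). Euler-Maclaurin then gives
  Σ_{k>9n} 1/k^13 = ∫_{9n}^∞ dx/x^13 − 1/(2·(9n)^13) + O(1/(9n)^14).
(Equivalently this is ζ(13) − Σ_{k≤9n} 1/k^13.)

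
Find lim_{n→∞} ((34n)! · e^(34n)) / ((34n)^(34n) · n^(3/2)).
lim = 0

Stirling: (34n)! ~ sqrt(2π·34n) · (34n/e)^(34n). Hence
  (34n)! · e^(34n) / (34n)^(34n) ~ sqrt(2π·34n).
Dividing by n^(3/2): sqrt(2π·34n) / n^(3/2) = sqrt(2π·34) · n^((1−3)/2), so the expression behaves like sqrt(2π·34) · n^((1−3)/2) → 0.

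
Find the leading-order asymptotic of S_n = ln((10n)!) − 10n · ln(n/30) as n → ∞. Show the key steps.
S_n ~ 10n · (ln 300 − 1) + O(ln n)

Stirling: ln((10n)!) = 10n ln(10n) − 10n + O(ln n).
  S_n = 10n ln(10n) − 10n − 10n ln(n/30) + O(ln n)
      = 10n ln(10n) − 10n ln n + 10n ln 30 − 10n + O(ln n)
      = 10n ln 10 + 10n ln 30 − 10n + O(ln n)
      = 10n (ln 300 − 1) + O(ln n).
Numerically ln(300) − 1 ≈ 4.7038.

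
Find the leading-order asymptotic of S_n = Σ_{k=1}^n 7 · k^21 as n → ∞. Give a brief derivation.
S_n ~ 7 · n^22 / 22

By integral comparison (Euler-Maclaurin), Σ_{k=1}^n 7 · k^21 = 7 · ∫_0^n x^21 dx + O(n^21) = 7 · n^22/22 + O(n^21). (Equivalently, Faulhaber's formula gives the same leading term.)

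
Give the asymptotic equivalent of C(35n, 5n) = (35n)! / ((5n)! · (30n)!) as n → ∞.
C(35n, 5n) ~ (823543/46656)^(5n) · sqrt(7/(12π·5n))

Write N = 5n. Apply Stirling to each factorial:
  (7N)! ~ sqrt(2π·7N) · (7N/e)^(7N),
  N! ~ sqrt(2π N) · (N/e)^N,
  (6N)! ~ sqrt(2π·6N) · (6N/e)^(6N).
The exponential factors combine to (7N)^(7N) / (N^N · (6N)^(6N)) = 7^(7N)/6^(6N) = (7^7/6^6)^N = (823543/46656)^N.
The square-root prefactors combine to sqrt(2π·7N) / (sqrt(2π N)·sqrt(2π·6N)) = sqrt(7 / (2π·6·N)) = sqrt(7/(12π·5n)).
Substituting N = 5n: C(35n, 5n) ~ (823543/46656)^(5n) · sqrt(7/(12π·5n)).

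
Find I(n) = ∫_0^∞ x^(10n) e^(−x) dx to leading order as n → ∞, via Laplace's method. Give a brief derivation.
I(n) ~ sqrt(2π·10n) · (10n/e)^(10n)

Write the integrand as exp(10n ln x − x) and set f(x) = 10n ln x − x. Then f'(x) = 10n/x − 1 = 0 at x* = 10n, and f''(x*) = −10n/x*^2 = −1/(10n). Laplace's method (interior maximum) gives
  I(n) ~ e^(f(x*)) · sqrt(2π / |f''(x*)|)
        = exp(10n ln(10n) − 10n) · sqrt(2π · 10n)
        = (10n)^(10n) e^(−10n) · sqrt(2π·10n)
        = sqrt(2π·10n) · (10n/e)^(10n).
This matches Γ(10n+1) with Stirling applied to Γ.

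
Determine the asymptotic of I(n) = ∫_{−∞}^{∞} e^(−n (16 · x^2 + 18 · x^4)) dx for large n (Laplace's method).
I(n) ~ sqrt(π/(16n))

φ(x) = 16 · x^2 + 18 · x^4 has its unique global minimum at x* = 0 (since φ'(x) = 32x + 72x^3 = 0 only at x = 0 for real x with both coefficients positive, and φ → ∞ as |x| → ∞). At x* = 0, φ(0) = 0 and φ''(0) = 32. Laplace's method then gives
  I(n) ~ sqrt(2π / (n · φ''(0))) · e^(−n φ(0)) = sqrt(2π / (32n)) = sqrt(π/(16n)).
The 18 · x^4 term contributes only at subleading order (an O(1/n) relative correction).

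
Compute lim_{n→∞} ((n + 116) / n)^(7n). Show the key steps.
lim = e^812

Rewrite as (1 + 116/n)^(7n). By the standard limit (1 + x/n)^n → e^x, we have (1 + 116/n)^n → e^116, and raising to the 7th power gives e^812.
More precisely, ln[(1 + 116/n)^(7n)] = 7n · ln(1 + 116/n) = 7n · (116/n + O(1/n^2)) = 812 + O(1/n) → 812.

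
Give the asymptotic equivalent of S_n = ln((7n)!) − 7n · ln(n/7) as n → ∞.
S_n ~ 7n · (ln 49 − 1) + O(ln n)

Stirling: ln((7n)!) = 7n ln(7n) − 7n + O(ln n).
  S_n = 7n ln(7n) − 7n − 7n ln(n/7) + O(ln n)
      = 7n ln(7n) − 7n ln n + 7n ln 7 − 7n + O(ln n)
      = 7n ln 7 + 7n ln 7 − 7n + O(ln n)
      = 7n (ln 49 − 1) + O(ln n).
Numerically ln(49) − 1 ≈ 2.8918.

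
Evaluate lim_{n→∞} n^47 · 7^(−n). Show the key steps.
lim = 0

Exponentials with base > 1 dominate every fixed polynomial: for any fixed c, n^c / 7^n → 0 as n → ∞ (e.g. by the ratio test, or by writing 7^n = e^(n ln 7) and noting e^(n ln 7) / n^c → ∞). Hence n^47 · 7^(−n) = n^47 / 7^n → 0.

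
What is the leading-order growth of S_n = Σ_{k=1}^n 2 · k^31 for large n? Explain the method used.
S_n ~ n^32 / 16

By integral comparison (Euler-Maclaurin), Σ_{k=1}^n 2 · k^31 = 2 · ∫_0^n x^31 dx + O(n^31) = 2 · n^32/32 = n^32 / 16 + O(n^31). (Equivalently, Faulhaber's formula gives the same leading term.)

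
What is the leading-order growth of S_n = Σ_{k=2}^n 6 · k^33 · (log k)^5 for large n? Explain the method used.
S_n ~ 3 · n^34 · (log n)^5 / 17

By integral comparison, S_n = ∫_1^n 6 · x^33 · (log x)^5 dx + O(n^33 · (log n)^5). For the integral, the leading term of ∫_1^n x^33 (log x)^5 dx is n^34/34 · (log n)^5 (by repeated integration by parts; each step lowers the log-exponent and produces a relatively O(1/log n) correction). Hence S_n ~ 3 · n^34 · (log n)^5 / 17.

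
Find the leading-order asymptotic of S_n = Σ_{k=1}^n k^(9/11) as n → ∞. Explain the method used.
S_n ~ (11/20) · n^(20/11)

Integral comparison: Σ_{k=1}^n k^(9/11) = ∫_0^n x^(9/11) dx + O(n^(9/11)). The integral is n^(1 + 9/11) / (1 + 9/11) = n^((9+11)/11) / ((9+11)/11) = (11/20) · n^(20/11).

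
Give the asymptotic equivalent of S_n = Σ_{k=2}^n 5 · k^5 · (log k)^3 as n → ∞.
S_n ~ 5 · n^6 · (log n)^3 / 6

By integral comparison, S_n = ∫_1^n 5 · x^5 · (log x)^3 dx + O(n^5 · (log n)^3). For the integral, the leading term of ∫_1^n x^5 (log x)^3 dx is n^6/6 · (log n)^3 (by repeated integration by parts; each step lowers the log-exponent and produces a relatively O(1/log n) correction). Hence S_n ~ 5 · n^6 · (log n)^3 / 6.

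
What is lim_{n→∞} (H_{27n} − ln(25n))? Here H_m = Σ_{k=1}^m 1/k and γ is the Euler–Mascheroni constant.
lim = ln(27/25) + γ

By Euler-Maclaurin, H_m = ln m + γ + O(1/m). So
  H_{27n} − ln(25n) = ln(27n) + γ − ln(25n) + O(1/n)
                       = ln(27/25) + γ + O(1/n).
Hence the limit is ln(27/25) + γ.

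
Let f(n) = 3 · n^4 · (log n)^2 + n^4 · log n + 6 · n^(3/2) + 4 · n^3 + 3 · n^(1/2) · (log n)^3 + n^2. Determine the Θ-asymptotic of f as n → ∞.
f(n) ∈ Θ(n^4 · (log n)^2)

Compare the terms by growth order. For large n, n^a · (log n)^b dominates n^a' · (log n)^b' iff a > a', or (a = a' and b > b'). Ranking the 6 terms shows the dominant one is 3 · n^4 · (log n)^2. Hence f(n) ∈ Θ(n^4 · (log n)^2).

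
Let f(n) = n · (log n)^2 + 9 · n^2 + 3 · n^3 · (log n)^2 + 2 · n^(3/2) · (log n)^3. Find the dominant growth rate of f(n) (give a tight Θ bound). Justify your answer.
f(n) ∈ Θ(n^3 · (log n)^2)

Compare the terms by growth order. For large n, n^a · (log n)^b dominates n^a' · (log n)^b' iff a > a', or (a = a' and b > b'). Ranking the 4 terms shows the dominant one is 3 · n^3 · (log n)^2. Hence f(n) ∈ Θ(n^3 · (log n)^2).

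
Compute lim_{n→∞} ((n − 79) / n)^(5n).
lim = e^(−395)

Rewrite as (1 − 79/n)^(5n). By the standard limit (1 + x/n)^n → e^x, we have (1 − 79/n)^n → e^(−79), and raising to the 5th power gives e^(−395).
More precisely, ln[(1 − 79/n)^(5n)] = 5n · ln(1 − 79/n) = 5n · (-79/n + O(1/n^2)) = -395 + O(1/n) → -395.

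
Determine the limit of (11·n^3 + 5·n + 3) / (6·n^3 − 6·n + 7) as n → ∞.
lim = 11/6

For large n the leading n^3 terms dominate both numerator and denominator. Dividing top and bottom by n^3, every other term tends to 0, leaving 11/6.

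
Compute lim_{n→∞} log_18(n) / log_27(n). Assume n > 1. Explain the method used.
lim = ln(27) / ln(18) = log_18(27)

Change of base: log_18(n) = ln n / ln 18 and log_27(n) = ln n / ln 27. The ratio is (ln n / ln 18) · (ln 27 / ln n) = ln 27 / ln 18, a constant independent of n. So the limit is ln 27 / ln 18 = log_18(27).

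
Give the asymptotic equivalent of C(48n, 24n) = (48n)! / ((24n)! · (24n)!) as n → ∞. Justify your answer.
C(48n, 24n) ~ (4)^(24n) · sqrt(1/(π·24n))

Write N = 24n. Apply Stirling to each factorial:
  (2N)! ~ sqrt(2π·2N) · (2N/e)^(2N),
  N! ~ sqrt(2π N) · (N/e)^N,
  (1N)! ~ sqrt(2π·1N) · (1N/e)^(1N).
The exponential factors combine to (2N)^(2N) / (N^N · (1N)^(1N)) = 2^(2N)/1^(1N) = (2^2/1^1)^N = (4)^N.
The square-root prefactors combine to sqrt(2π·2N) / (sqrt(2π N)·sqrt(2π·1N)) = sqrt(2 / (2π·1·N)) = sqrt(1/(π·24n)).
Substituting N = 24n: C(48n, 24n) ~ (4)^(24n) · sqrt(1/(π·24n)).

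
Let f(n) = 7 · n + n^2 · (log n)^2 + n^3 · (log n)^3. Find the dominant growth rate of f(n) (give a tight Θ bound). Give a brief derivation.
f(n) ∈ Θ(n^3 · (log n)^3)

Compare the terms by growth order. For large n, n^a · (log n)^b dominates n^a' · (log n)^b' iff a > a', or (a = a' and b > b'). Ranking the 3 terms shows the dominant one is n^3 · (log n)^3. Hence f(n) ∈ Θ(n^3 · (log n)^3).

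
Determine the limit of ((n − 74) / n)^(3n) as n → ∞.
lim = e^(−222)

Rewrite as (1 − 74/n)^(3n). By the standard limit (1 + x/n)^n → e^x, we have (1 − 74/n)^n → e^(−74), and raising to the 3rd power gives e^(−222).
More precisely, ln[(1 − 74/n)^(3n)] = 3n · ln(1 − 74/n) = 3n · (-74/n + O(1/n^2)) = -222 + O(1/n) → -222.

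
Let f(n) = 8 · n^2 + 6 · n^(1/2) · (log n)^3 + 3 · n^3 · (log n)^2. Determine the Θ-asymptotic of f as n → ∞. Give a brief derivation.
f(n) ∈ Θ(n^3 · (log n)^2)

Compare the terms by growth order. For large n, n^a · (log n)^b dominates n^a' · (log n)^b' iff a > a', or (a = a' and b > b'). Ranking the 3 terms shows the dominant one is 3 · n^3 · (log n)^2. Hence f(n) ∈ Θ(n^3 · (log n)^2).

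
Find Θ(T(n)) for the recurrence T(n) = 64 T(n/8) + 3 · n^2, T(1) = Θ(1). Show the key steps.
T(n) = Θ(n^2 log n)

log_8 64 = 2, and f(n) = 3 · n^2 = Θ(n^(log_8 64)). This is Case 2 of the master theorem: T(n) = Θ(f(n) · log n) = Θ(n^2 log n).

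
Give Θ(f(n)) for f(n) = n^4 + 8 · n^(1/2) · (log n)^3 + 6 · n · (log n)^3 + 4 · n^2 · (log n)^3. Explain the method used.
f(n) ∈ Θ(n^4)

Compare the terms by growth order. For large n, n^a · (log n)^b dominates n^a' · (log n)^b' iff a > a', or (a = a' and b > b'). Ranking the 4 terms shows the dominant one is n^4. Hence f(n) ∈ Θ(n^4).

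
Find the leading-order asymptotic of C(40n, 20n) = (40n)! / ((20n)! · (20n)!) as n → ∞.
C(40n, 20n) ~ (4)^(20n) · sqrt(1/(π·20n))

Write N = 20n. Apply Stirling to each factorial:
  (2N)! ~ sqrt(2π·2N) · (2N/e)^(2N),
  N! ~ sqrt(2π N) · (N/e)^N,
  (1N)! ~ sqrt(2π·1N) · (1N/e)^(1N).
The exponential factors combine to (2N)^(2N) / (N^N · (1N)^(1N)) = 2^(2N)/1^(1N) = (2^2/1^1)^N = (4)^N.
The square-root prefactors combine to sqrt(2π·2N) / (sqrt(2π N)·sqrt(2π·1N)) = sqrt(2 / (2π·1·N)) = sqrt(1/(π·20n)).
Substituting N = 20n: C(40n, 20n) ~ (4)^(20n) · sqrt(1/(π·20n)).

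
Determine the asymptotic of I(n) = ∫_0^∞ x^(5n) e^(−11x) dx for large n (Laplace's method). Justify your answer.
I(n) ~ (sqrt(2π·5n) / 11) · (5n/(11e))^(5n)

Write the integrand as exp(5n ln x − 11x) and set f(x) = 5n ln x − 11x. Then f'(x) = 5n/x − 11 = 0 at x* = 5n/11, and f''(x*) = −5n/x*^2 = −11^2/(5n). Laplace's method (interior maximum) gives
  I(n) ~ e^(f(x*)) · sqrt(2π / |f''(x*)|)
        = exp(5n ln(5n/11) − 5n) · sqrt(2π · 5n / 11^2)
        = (5n/11)^(5n) e^(−5n) · sqrt(2π·5n) / 11
        = (sqrt(2π·5n) / 11) · (5n/(11e))^(5n).
This matches Γ(5n+1)/11^(5n+1) with Stirling applied to Γ.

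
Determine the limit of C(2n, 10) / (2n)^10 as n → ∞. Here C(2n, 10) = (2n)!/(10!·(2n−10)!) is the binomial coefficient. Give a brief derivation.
lim = 1/10! = 1/3628800

With N = 2n → ∞: C(N, 10) / N^10 = [N(N−1)…(N−9)] / (10! · N^10) = (1/10!) · 1 · (1 − 1/(2n)) · … · (1 − 9/(2n)). Each factor → 1 as N → ∞, so the limit is 1/10! = 1/3628800.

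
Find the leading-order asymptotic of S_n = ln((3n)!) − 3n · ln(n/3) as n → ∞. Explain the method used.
S_n ~ 3n · (ln 9 − 1) + O(ln n)

Stirling: ln((3n)!) = 3n ln(3n) − 3n + O(ln n).
  S_n = 3n ln(3n) − 3n − 3n ln(n/3) + O(ln n)
      = 3n ln(3n) − 3n ln n + 3n ln 3 − 3n + O(ln n)
      = 3n ln 3 + 3n ln 3 − 3n + O(ln n)
      = 3n (ln 9 − 1) + O(ln n).
Numerically ln(9) − 1 ≈ 1.1972.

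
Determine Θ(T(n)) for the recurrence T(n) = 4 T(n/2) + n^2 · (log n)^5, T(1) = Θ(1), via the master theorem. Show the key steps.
T(n) = Θ(n^2 · (log n)^6)

Here log_2 4 = 2 and f(n) = n^2 · (log n)^5 = Θ(n^(log_2 4) · (log n)^5). This is the extended Case 2 of the master theorem (f matches the critical exponent up to log factors), giving T(n) = Θ(n^(log_2 4) · (log n)^(5+1)) = Θ(n^2 · (log n)^6).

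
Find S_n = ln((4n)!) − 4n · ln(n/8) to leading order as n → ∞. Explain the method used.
S_n ~ 4n · (ln 32 − 1) + O(ln n)

Stirling: ln((4n)!) = 4n ln(4n) − 4n + O(ln n).
  S_n = 4n ln(4n) − 4n − 4n ln(n/8) + O(ln n)
      = 4n ln(4n) − 4n ln n + 4n ln 8 − 4n + O(ln n)
      = 4n ln 4 + 4n ln 8 − 4n + O(ln n)
      = 4n (ln 32 − 1) + O(ln n).
Numerically ln(32) − 1 ≈ 2.4657.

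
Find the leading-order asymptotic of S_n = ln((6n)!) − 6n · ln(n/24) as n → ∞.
S_n ~ 6n · (ln 144 − 1) + O(ln n)

Stirling: ln((6n)!) = 6n ln(6n) − 6n + O(ln n).
  S_n = 6n ln(6n) − 6n − 6n ln(n/24) + O(ln n)
      = 6n ln(6n) − 6n ln n + 6n ln 24 − 6n + O(ln n)
      = 6n ln 6 + 6n ln 24 − 6n + O(ln n)
      = 6n (ln 144 − 1) + O(ln n).
Numerically ln(144) − 1 ≈ 3.9698.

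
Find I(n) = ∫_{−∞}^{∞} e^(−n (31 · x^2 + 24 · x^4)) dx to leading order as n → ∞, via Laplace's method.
I(n) ~ sqrt(π/(31n))

φ(x) = 31 · x^2 + 24 · x^4 has its unique global minimum at x* = 0 (since φ'(x) = 62x + 96x^3 = 0 only at x = 0 for real x with both coefficients positive, and φ → ∞ as |x| → ∞). At x* = 0, φ(0) = 0 and φ''(0) = 62. Laplace's method then gives
  I(n) ~ sqrt(2π / (n · φ''(0))) · e^(−n φ(0)) = sqrt(2π / (62n)) = sqrt(π/(31n)).
The 24 · x^4 term contributes only at subleading order (an O(1/n) relative correction).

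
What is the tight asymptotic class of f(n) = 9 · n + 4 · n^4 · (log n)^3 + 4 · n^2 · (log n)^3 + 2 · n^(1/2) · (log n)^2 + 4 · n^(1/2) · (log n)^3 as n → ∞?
f(n) ∈ Θ(n^4 · (log n)^3)

Compare the terms by growth order. For large n, n^a · (log n)^b dominates n^a' · (log n)^b' iff a > a', or (a = a' and b > b'). Ranking the 5 terms shows the dominant one is 4 · n^4 · (log n)^3. Hence f(n) ∈ Θ(n^4 · (log n)^3).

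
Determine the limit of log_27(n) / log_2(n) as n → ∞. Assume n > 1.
lim = ln(2) / ln(27) = log_27(2)

Change of base: log_27(n) = ln n / ln 27 and log_2(n) = ln n / ln 2. The ratio is (ln n / ln 27) · (ln 2 / ln n) = ln 2 / ln 27, a constant independent of n. So the limit is ln 2 / ln 27 = log_27(2).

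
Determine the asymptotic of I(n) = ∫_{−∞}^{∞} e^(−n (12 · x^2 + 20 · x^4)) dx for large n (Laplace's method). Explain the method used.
I(n) ~ sqrt(π/(12n))

φ(x) = 12 · x^2 + 20 · x^4 has its unique global minimum at x* = 0 (since φ'(x) = 24x + 80x^3 = 0 only at x = 0 for real x with both coefficients positive, and φ → ∞ as |x| → ∞). At x* = 0, φ(0) = 0 and φ''(0) = 24. Laplace's method then gives
  I(n) ~ sqrt(2π / (n · φ''(0))) · e^(−n φ(0)) = sqrt(2π / (24n)) = sqrt(π/(12n)).
The 20 · x^4 term contributes only at subleading order (an O(1/n) relative correction).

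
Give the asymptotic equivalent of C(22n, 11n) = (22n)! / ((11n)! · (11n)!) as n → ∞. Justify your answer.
C(22n, 11n) ~ (4)^(11n) · sqrt(1/(π·11n))

Write N = 11n. Apply Stirling to each factorial:
  (2N)! ~ sqrt(2π·2N) · (2N/e)^(2N),
  N! ~ sqrt(2π N) · (N/e)^N,
  (1N)! ~ sqrt(2π·1N) · (1N/e)^(1N).
The exponential factors combine to (2N)^(2N) / (N^N · (1N)^(1N)) = 2^(2N)/1^(1N) = (2^2/1^1)^N = (4)^N.
The square-root prefactors combine to sqrt(2π·2N) / (sqrt(2π N)·sqrt(2π·1N)) = sqrt(2 / (2π·1·N)) = sqrt(1/(π·11n)).
Substituting N = 11n: C(22n, 11n) ~ (4)^(11n) · sqrt(1/(π·11n)).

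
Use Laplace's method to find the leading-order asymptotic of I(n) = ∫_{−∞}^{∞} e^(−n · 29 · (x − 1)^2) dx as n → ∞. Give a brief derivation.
I(n) = sqrt(π/(29n))

Here φ(x) = 29 · (x − 1)^2 has its unique minimum at x* = 1 with φ(x*) = 0 and φ''(x*) = 58. Laplace's method gives
  I(n) ~ e^(−n φ(x*)) · sqrt(2π / (n · φ''(x*))) = sqrt(2π / (58n)) = sqrt(π/(29n)).
This is exact: substituting u = (x − 1)·sqrt(29n) gives I(n) = (1/sqrt(29n)) ∫_{−∞}^{∞} e^(−u^2) du = sqrt(π/(29n)).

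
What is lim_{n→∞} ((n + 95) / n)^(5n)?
lim = e^475

Rewrite as (1 + 95/n)^(5n). By the standard limit (1 + x/n)^n → e^x, we have (1 + 95/n)^n → e^95, and raising to the 5th power gives e^475.
More precisely, ln[(1 + 95/n)^(5n)] = 5n · ln(1 + 95/n) = 5n · (95/n + O(1/n^2)) = 475 + O(1/n) → 475.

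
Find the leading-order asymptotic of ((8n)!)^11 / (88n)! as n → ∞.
((8n)!)^11/(88n)! ~ ((2π·8n)^(10/2) / sqrt(11)) · 11^(−11·8n)  →  0

Write N = 8n. Stirling: N! ~ sqrt(2π N)(N/e)^N and (11N)! ~ sqrt(2π·11N)·(11N/e)^(11N).
  (N!)^11/(11N)! ~ (2π N)^(11/2) (N/e)^(11N) / [sqrt(2π·11N) (11N/e)^(11N)]
     = (2π N)^(11/2) / sqrt(2π·11N) · (N/(11N))^(11N)
     = (2π N)^((11−1)/2) / sqrt(11) · 11^(−11N).
Since 11^11 > 1, the factor 11^(−11N) decays exponentially, so the ratio → 0. Substituting N = 8n gives the stated form.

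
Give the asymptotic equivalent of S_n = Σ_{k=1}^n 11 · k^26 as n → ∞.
S_n ~ 11 · n^27 / 27

By integral comparison (Euler-Maclaurin), Σ_{k=1}^n 11 · k^26 = 11 · ∫_0^n x^26 dx + O(n^26) = 11 · n^27/27 + O(n^26). (Equivalently, Faulhaber's formula gives the same leading term.)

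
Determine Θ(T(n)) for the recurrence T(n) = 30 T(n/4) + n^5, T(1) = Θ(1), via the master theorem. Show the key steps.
T(n) = Θ(n^5)

log_4 30 ≈ 2.453. f(n) = n^5 dominates n^(log_4 30) since 5 > 2.453, and the regularity condition a·f(n/b) = 30·(n/4)^5 = (30/1024)·n^5 ≤ c·f(n) holds with c = 30/1024 ≈ 0.0293 < 1. So this is Case 3: T(n) = Θ(f(n)) = Θ(n^5).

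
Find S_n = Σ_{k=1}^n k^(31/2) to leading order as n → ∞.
S_n ~ (2/33) · n^(33/2)

Integral comparison: Σ_{k=1}^n k^(31/2) = ∫_0^n x^(31/2) dx + O(n^(31/2)). The integral is n^(1 + 31/2) / (1 + 31/2) = n^((31+2)/2) / ((31+2)/2) = (2/33) · n^(33/2).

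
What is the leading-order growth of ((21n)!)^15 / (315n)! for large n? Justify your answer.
((21n)!)^15/(315n)! ~ ((2π·21n)^(14/2) / sqrt(15)) · 15^(−15·21n)  →  0

Write N = 21n. Stirling: N! ~ sqrt(2π N)(N/e)^N and (15N)! ~ sqrt(2π·15N)·(15N/e)^(15N).
  (N!)^15/(15N)! ~ (2π N)^(15/2) (N/e)^(15N) / [sqrt(2π·15N) (15N/e)^(15N)]
     = (2π N)^(15/2) / sqrt(2π·15N) · (N/(15N))^(15N)
     = (2π N)^((15−1)/2) / sqrt(15) · 15^(−15N).
Since 15^15 > 1, the factor 15^(−15N) decays exponentially, so the ratio → 0. Substituting N = 21n gives the stated form.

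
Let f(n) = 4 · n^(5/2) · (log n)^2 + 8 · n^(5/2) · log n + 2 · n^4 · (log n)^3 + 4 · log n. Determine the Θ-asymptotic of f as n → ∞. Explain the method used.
f(n) ∈ Θ(n^4 · (log n)^3)

Compare the terms by growth order. For large n, n^a · (log n)^b dominates n^a' · (log n)^b' iff a > a', or (a = a' and b > b'). Ranking the 4 terms shows the dominant one is 2 · n^4 · (log n)^3. Hence f(n) ∈ Θ(n^4 · (log n)^3).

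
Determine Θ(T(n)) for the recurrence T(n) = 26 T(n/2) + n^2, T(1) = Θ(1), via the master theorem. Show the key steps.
T(n) = Θ(n^(log_2 26))

Master theorem: compare f(n) = n^2 to n^(log_2 26) where log_2 26 ≈ 4.700. Since 2 < log_2 26, we have f(n) = O(n^(log_2 26 − ε)) for some ε > 0 — Case 1. Hence T(n) = Θ(n^(log_2 26)).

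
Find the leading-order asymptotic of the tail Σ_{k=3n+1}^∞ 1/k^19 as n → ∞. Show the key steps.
Σ_{k>3n} 1/k^19 ~ 1/(18 · (3n)^18)

Compare to the integral: ∫_{3n}^∞ x^(−19) dx = [−x^(−18)/18]_{3n}^∞ = 1/((19−1)·(3n)^18). Euler-Maclaurin then gives
  Σ_{k>3n} 1/k^19 = ∫_{3n}^∞ dx/x^19 − 1/(2·(3n)^19) + O(1/(3n)^20).
(Equivalently this is ζ(19) − Σ_{k≤3n} 1/k^19.)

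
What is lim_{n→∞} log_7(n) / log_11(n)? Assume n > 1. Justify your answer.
lim = ln(11) / ln(7) = log_7(11)

Change of base: log_7(n) = ln n / ln 7 and log_11(n) = ln n / ln 11. The ratio is (ln n / ln 7) · (ln 11 / ln n) = ln 11 / ln 7, a constant independent of n. So the limit is ln 11 / ln 7 = log_7(11).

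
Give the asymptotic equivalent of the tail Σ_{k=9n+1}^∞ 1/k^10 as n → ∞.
Σ_{k>9n} 1/k^10 ~ 1/(9 · (9n)^9)

Compare to the integral: ∫_{9n}^∞ x^(−10) dx = [−x^(−9)/9]_{9n}^∞ = 1/((10−1)·(9n)^9). Euler-Maclaurin then gives
  Σ_{k>9n} 1/k^10 = ∫_{9n}^∞ dx/x^10 − 1/(2·(9n)^10) + O(1/(9n)^11).
(Equivalently this is ζ(10) − Σ_{k≤9n} 1/k^10.)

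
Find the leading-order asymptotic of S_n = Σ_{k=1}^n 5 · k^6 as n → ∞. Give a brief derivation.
S_n ~ 5 · n^7 / 7

By integral comparison (Euler-Maclaurin), Σ_{k=1}^n 5 · k^6 = 5 · ∫_0^n x^6 dx + O(n^6) = 5 · n^7/7 + O(n^6). (Equivalently, Faulhaber's formula gives the same leading term.)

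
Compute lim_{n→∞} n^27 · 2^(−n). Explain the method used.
lim = 0

Exponentials with base > 1 dominate every fixed polynomial: for any fixed c, n^c / 2^n → 0 as n → ∞ (e.g. by the ratio test, or by writing 2^n = e^(n ln 2) and noting e^(n ln 2) / n^c → ∞). Hence n^27 · 2^(−n) = n^27 / 2^n → 0.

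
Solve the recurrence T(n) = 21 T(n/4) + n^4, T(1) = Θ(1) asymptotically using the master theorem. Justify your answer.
T(n) = Θ(n^4)

log_4 21 ≈ 2.196. f(n) = n^4 dominates n^(log_4 21) since 4 > 2.196, and the regularity condition a·f(n/b) = 21·(n/4)^4 = (21/256)·n^4 ≤ c·f(n) holds with c = 21/256 ≈ 0.082 < 1. So this is Case 3: T(n) = Θ(f(n)) = Θ(n^4).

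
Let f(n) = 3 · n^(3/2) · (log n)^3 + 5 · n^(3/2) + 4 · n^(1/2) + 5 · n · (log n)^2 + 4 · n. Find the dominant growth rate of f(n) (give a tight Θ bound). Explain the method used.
f(n) ∈ Θ(n^(3/2) · (log n)^3)

Compare the terms by growth order. For large n, n^a · (log n)^b dominates n^a' · (log n)^b' iff a > a', or (a = a' and b > b'). Ranking the 5 terms shows the dominant one is 3 · n^(3/2) · (log n)^3. Hence f(n) ∈ Θ(n^(3/2) · (log n)^3).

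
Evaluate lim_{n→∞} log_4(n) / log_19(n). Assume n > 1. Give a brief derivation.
lim = ln(19) / ln(4) = log_4(19)

Change of base: log_4(n) = ln n / ln 4 and log_19(n) = ln n / ln 19. The ratio is (ln n / ln 4) · (ln 19 / ln n) = ln 19 / ln 4, a constant independent of n. So the limit is ln 19 / ln 4 = log_4(19).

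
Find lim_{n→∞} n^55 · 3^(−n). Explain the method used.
lim = 0

Exponentials with base > 1 dominate every fixed polynomial: for any fixed c, n^c / 3^n → 0 as n → ∞ (e.g. by the ratio test, or by writing 3^n = e^(n ln 3) and noting e^(n ln 3) / n^c → ∞). Hence n^55 · 3^(−n) = n^55 / 3^n → 0.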